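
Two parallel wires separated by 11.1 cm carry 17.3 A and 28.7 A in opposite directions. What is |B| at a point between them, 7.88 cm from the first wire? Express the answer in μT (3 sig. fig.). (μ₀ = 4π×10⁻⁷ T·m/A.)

Each long wire gives B = μ₀I/(2πd). Distances are d₁ = 0.0788 m and d₂ = 0.0322 m.
B₁ = 4.39×10⁻⁵ T, B₂ = 1.78×10⁻⁴ T.
Between antiparallel currents both contributions point the same way, so they add. B = B₁ + B₂ = 4.39×10⁻⁵ + 1.78×10⁻⁴ = 2.22×10⁻⁴ T.

B ≈ 222 μT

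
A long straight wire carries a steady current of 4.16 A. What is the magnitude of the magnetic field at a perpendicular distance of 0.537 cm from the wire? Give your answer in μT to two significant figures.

For an infinitely long straight wire, B = μ₀I/(2πd).
B = (4π×10⁻⁷ × 4.16) / (2π × 0.00537) = 1.55×10⁻⁴ T.

B ≈ 150 μT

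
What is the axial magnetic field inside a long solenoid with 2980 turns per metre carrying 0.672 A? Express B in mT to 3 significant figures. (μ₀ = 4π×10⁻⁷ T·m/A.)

Inside a long solenoid, B = μ₀nI with n = 2980 turns/m.
B = 4π×10⁻⁷ × 2980 × 0.672 = 2.52×10⁻³ T.

B ≈ 2.52 mT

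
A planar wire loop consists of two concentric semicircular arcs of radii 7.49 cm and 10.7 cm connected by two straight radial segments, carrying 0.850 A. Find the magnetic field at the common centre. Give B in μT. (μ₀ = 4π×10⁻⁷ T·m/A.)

The radial connectors point toward the centre, so dl × r̂ = 0 and they contribute nothing.
Each semicircle gives μ₀I/(4R): inner arc 3.57×10⁻⁶ T, outer arc 2.50×10⁻⁶ T.
The two arcs carry current in opposite angular senses, so their fields oppose: B = |3.57×10⁻⁶ − 2.50×10⁻⁶| = 1.07×10⁻⁶ T.

B ≈ 1.07 μT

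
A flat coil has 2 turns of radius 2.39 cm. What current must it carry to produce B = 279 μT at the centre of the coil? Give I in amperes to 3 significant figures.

For an N-turn coil, B = Nμ₀I/(2R) with R = 0.0239 m, so I = 2RB/(Nμ₀) = 2 × 0.0239 × 2.79×10⁻⁴ / (2 × 4π×10⁻⁷) = 5.31 A.

I ≈ 5.31 A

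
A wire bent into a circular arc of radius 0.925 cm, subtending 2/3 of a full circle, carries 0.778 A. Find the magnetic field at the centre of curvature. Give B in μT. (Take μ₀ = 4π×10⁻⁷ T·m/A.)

B ≈ 35.2 μT

The Biot–Savart field of a circular arc at its centre is B = μ₀Iφ/(4πR), with φ = 4.189 rad.
B = (4π×10⁻⁷ × 0.778 × 4.189) / (4π × 0.00925) = 3.52×10⁻⁵ T.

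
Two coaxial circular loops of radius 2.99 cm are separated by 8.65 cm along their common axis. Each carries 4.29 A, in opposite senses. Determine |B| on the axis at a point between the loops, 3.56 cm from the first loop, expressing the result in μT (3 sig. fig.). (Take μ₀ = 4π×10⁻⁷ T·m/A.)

B ≈ 12.3 μT

Each loop contributes B = μ₀IR²/[2(R²+z²)^(3/2)] on the axis, with z measured from that loop.
Loop 1 (z = 0.0356 m): B₁ = 2.40×10⁻⁵ T. Loop 2 (z = 0.0509 m): B₂ = 1.17×10⁻⁵ T.
The fields oppose: B = |B₁ − B₂| = 1.23×10⁻⁵ T.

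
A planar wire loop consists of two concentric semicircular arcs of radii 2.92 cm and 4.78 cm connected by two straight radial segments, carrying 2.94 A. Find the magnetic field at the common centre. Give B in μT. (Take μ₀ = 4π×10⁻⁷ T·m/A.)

B ≈ 12.3 μT

The radial connectors point toward the centre, so dl × r̂ = 0 and they contribute nothing.
Each semicircle gives μ₀I/(4R): inner arc 3.16×10⁻⁵ T, outer arc 1.93×10⁻⁵ T.
The two arcs carry current in opposite angular senses, so their fields oppose: B = |3.16×10⁻⁵ − 1.93×10⁻⁵| = 1.23×10⁻⁵ T.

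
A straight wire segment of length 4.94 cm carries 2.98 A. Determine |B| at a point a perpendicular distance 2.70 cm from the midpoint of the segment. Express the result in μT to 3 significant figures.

For a finite straight segment, B = (μ₀I/4πd)(sinθ₁ + sinθ₂), where θ₁, θ₂ are the angles from the perpendicular to each end.
The perpendicular from the point meets the wire at its midpoint, so each end is L/2 = 0.0247 m away along the wire.
sinθ₁ = 0.0247/√(0.0247²+0.027²) = 0.6750; sinθ₂ = 0.0247/√(0.0247²+0.027²) = 0.6750.
B = (4π×10⁻⁷ × 2.98) / (4π × 0.027) × (0.6750 + 0.6750) = 1.49×10⁻⁵ T.

B ≈ 14.9 μT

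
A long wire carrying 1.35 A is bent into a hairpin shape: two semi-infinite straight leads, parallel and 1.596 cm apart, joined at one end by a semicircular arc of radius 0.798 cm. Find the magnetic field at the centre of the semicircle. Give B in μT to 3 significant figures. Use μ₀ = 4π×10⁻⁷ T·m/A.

The semicircular arc contributes B_arc = μ₀I·π/(4πR) = μ₀I/(4R) = 5.31×10⁻⁵ T.
Each semi-infinite lead is at perpendicular distance R = 0.00798 m from the centre, with the perpendicular foot at its near end, so it contributes μ₀I/(4πR); both point the same way, together 3.38×10⁻⁵ T.
Arc and leads all point the same direction: B = 5.31×10⁻⁵ + 3.38×10⁻⁵ = 8.70×10⁻⁵ T.

B ≈ 87.0 μT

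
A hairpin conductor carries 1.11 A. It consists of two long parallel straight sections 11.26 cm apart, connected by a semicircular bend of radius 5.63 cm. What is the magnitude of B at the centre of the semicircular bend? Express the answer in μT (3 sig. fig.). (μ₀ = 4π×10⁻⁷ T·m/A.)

The semicircular arc contributes B_arc = μ₀I·π/(4πR) = μ₀I/(4R) = 6.19×10⁻⁶ T.
Each semi-infinite lead is at perpendicular distance R = 0.0563 m from the centre, with the perpendicular foot at its near end, so it contributes μ₀I/(4πR); both point the same way, together 3.94×10⁻⁶ T.
Arc and leads all point the same direction: B = 6.19×10⁻⁶ + 3.94×10⁻⁶ = 1.01×10⁻⁵ T.

B ≈ 10.1 μT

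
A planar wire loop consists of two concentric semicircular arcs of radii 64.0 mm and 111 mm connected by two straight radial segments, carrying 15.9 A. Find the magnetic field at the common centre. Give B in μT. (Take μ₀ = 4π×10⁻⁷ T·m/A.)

The radial connectors point toward the centre, so dl × r̂ = 0 and they contribute nothing.
Each semicircle gives μ₀I/(4R): inner arc 7.80×10⁻⁵ T, outer arc 4.50×10⁻⁵ T.
The two arcs carry current in opposite angular senses, so their fields oppose: B = |7.80×10⁻⁵ − 4.50×10⁻⁵| = 3.30×10⁻⁵ T.

B ≈ 33.0 μT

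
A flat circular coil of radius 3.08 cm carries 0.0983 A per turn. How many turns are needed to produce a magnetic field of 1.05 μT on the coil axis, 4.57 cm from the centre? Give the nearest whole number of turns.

N = 3

For an N-turn coil, B = Nμ₀IR²/[2(R²+z²)^(3/2)]. A single turn gives B₁ = 3.50×10⁻⁷ T with R = 0.0308 m, z = 0.0457 m.
N = B/B₁ = 1.05×10⁻⁶ / 3.50×10⁻⁷ = 3.00.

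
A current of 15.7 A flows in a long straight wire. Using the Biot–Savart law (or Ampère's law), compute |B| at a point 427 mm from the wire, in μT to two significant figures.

For an infinitely long straight wire, B = μ₀I/(2πd).
B = (4π×10⁻⁷ × 15.7) / (2π × 0.427) = 7.35×10⁻⁶ T.

B ≈ 7.4 μT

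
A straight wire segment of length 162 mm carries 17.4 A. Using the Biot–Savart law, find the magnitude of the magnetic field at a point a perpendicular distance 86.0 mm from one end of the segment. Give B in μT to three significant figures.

For a finite straight segment, B = (μ₀I/4πd)(sinθ₁ + sinθ₂), where θ₁, θ₂ are the angles from the perpendicular to each end.
The perpendicular foot is at one end, so the two end-offsets along the wire are 0 and L = 0.162 m.
sinθ₁ = 0/√(0²+0.086²) = 0.0000; sinθ₂ = 0.162/√(0.162²+0.086²) = 0.8833.
B = (4π×10⁻⁷ × 17.4) / (4π × 0.086) × (0.0000 + 0.8833) = 1.79×10⁻⁵ T.

B ≈ 17.9 μT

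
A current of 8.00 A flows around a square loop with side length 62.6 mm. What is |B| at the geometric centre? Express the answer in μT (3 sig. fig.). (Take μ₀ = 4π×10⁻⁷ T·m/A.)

B ≈ 145 μT

Each side is a finite straight segment at perpendicular distance d = a/(2 tan(π/4)) = 0.0313 m from the centre, with end-angles ±π/4.
One side contributes B₁ = (μ₀I/4πd)·2 sin(π/4) = 3.61×10⁻⁵ T.
All 4 sides add in the same direction: B = 4 × 3.61×10⁻⁵ = 1.45×10⁻⁴ T.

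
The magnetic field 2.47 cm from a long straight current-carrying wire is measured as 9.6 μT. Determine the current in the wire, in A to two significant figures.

I ≈ 1.2 A

For a long straight wire B = μ₀I/(2πd), so I = 2πdB/μ₀.
I = 2π × 0.0247 × 9.60×10⁻⁶ / (4π×10⁻⁷) = 1.19 A.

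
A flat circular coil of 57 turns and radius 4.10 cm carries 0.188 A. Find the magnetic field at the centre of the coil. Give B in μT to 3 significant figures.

For an N-turn flat coil, B = Nμ₀I/(2R) with R = 0.041 m.
B = 57 × 2.88×10⁻⁶ T = 1.64×10⁻⁴ T.

B ≈ 164 μT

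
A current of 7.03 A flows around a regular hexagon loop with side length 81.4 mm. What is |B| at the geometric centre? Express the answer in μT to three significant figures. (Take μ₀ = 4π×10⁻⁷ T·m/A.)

Each side is a finite straight segment at perpendicular distance d = a/(2 tan(π/6)) = 0.07049 m from the centre, with end-angles ±π/6.
One side contributes B₁ = (μ₀I/4πd)·2 sin(π/6) = 9.97×10⁻⁶ T.
All 6 sides add in the same direction: B = 6 × 9.97×10⁻⁶ = 5.98×10⁻⁵ T.

B ≈ 59.8 μT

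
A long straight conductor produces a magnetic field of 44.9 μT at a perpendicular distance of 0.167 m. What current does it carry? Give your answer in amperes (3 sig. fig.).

For a long straight wire B = μ₀I/(2πd), so I = 2πdB/μ₀.
I = 2π × 0.167 × 4.49×10⁻⁵ / (4π×10⁻⁷) = 37.5 A.

I ≈ 37.5 A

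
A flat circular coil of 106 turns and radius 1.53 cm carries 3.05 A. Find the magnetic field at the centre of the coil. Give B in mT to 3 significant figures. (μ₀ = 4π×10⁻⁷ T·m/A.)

For an N-turn flat coil, B = Nμ₀I/(2R) with R = 0.0153 m.
B = 106 × 1.25×10⁻⁴ T = 1.33×10⁻² T.

B ≈ 13.3 mT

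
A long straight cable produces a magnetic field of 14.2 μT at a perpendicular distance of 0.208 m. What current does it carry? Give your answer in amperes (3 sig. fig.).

I ≈ 14.8 A

For a long straight wire B = μ₀I/(2πd), so I = 2πdB/μ₀.
I = 2π × 0.208 × 1.42×10⁻⁵ / (4π×10⁻⁷) = 14.8 A.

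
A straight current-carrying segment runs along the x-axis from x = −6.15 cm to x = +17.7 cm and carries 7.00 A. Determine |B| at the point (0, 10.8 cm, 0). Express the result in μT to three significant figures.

B ≈ 8.74 μT

For a finite straight segment, B = (μ₀I/4πd)(sinθ₁ + sinθ₂), where θ₁, θ₂ are the angles from the perpendicular to each end.
The perpendicular distance is d = 0.108 m; the end-offsets along the wire are a = 0.0615 m and b = 0.177 m.
sinθ₁ = 0.0615/√(0.0615²+0.108²) = 0.4948; sinθ₂ = 0.177/√(0.177²+0.108²) = 0.8536.
B = (4π×10⁻⁷ × 7.00) / (4π × 0.108) × (0.4948 + 0.8536) = 8.74×10⁻⁶ T.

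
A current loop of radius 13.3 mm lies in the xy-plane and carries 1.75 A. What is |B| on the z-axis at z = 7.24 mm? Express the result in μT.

On the axis of a circular loop, B = μ₀IR² / [2(R²+z²)^(3/2)].
R² + z² = (0.0133)² + (0.00724)² = 0.0002293 m², and (R²+z²)^(3/2) = 3.47×10⁻⁶ m³.
B = (4π×10⁻⁷ × 1.75 × 0.0001769) / (2 × 3.47×10⁻⁶) = 5.60×10⁻⁵ T.

B ≈ 56.0 μT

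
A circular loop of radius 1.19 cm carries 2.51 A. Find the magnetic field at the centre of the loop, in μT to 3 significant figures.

At the centre of a circular loop the Biot–Savart law gives B = μ₀I/(2R).
B = (4π×10⁻⁷ × 2.51) / (2 × 0.0119) = 1.33×10⁻⁴ T.

B ≈ 133 μT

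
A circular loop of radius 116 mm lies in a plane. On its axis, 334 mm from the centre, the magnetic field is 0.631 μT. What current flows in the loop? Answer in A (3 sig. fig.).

On the axis of a loop, B = μ₀IR²/[2(R²+z²)^(3/2)], so I = 2B(R²+z²)^(3/2)/(μ₀R²).
R² + z² = 0.01346 + 0.1116 = 0.125 m²; raised to 3/2 gives 4.42×10⁻² m³.
I = 2 × 6.31×10⁻⁷ × 4.42×10⁻² / (1.26×10⁻⁶ × 0.01346) = 3.30 A.

I ≈ 3.30 A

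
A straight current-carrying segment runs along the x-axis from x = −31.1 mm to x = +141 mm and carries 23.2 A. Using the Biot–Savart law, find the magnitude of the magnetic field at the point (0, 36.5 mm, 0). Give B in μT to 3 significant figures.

For a finite straight segment, B = (μ₀I/4πd)(sinθ₁ + sinθ₂), where θ₁, θ₂ are the angles from the perpendicular to each end.
The perpendicular distance is d = 0.0365 m; the end-offsets along the wire are a = 0.0311 m and b = 0.141 m.
sinθ₁ = 0.0311/√(0.0311²+0.0365²) = 0.6486; sinθ₂ = 0.141/√(0.141²+0.0365²) = 0.9681.
B = (4π×10⁻⁷ × 23.2) / (4π × 0.0365) × (0.6486 + 0.9681) = 1.03×10⁻⁴ T.

B ≈ 103 μT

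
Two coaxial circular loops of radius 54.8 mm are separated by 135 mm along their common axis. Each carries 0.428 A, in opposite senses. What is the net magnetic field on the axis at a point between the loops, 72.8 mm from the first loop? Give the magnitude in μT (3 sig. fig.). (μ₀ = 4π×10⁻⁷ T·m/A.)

B ≈ 0.350 μT

Each loop contributes B = μ₀IR²/[2(R²+z²)^(3/2)] on the axis, with z measured from that loop.
Loop 1 (z = 0.0728 m): B₁ = 1.07×10⁻⁶ T. Loop 2 (z = 0.0622 m): B₂ = 1.42×10⁻⁶ T.
The fields oppose: B = |B₁ − B₂| = 3.50×10⁻⁷ T.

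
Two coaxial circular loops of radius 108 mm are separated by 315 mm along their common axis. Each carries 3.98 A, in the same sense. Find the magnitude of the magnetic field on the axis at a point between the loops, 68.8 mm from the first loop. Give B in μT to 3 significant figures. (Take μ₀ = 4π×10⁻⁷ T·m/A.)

B ≈ 15.4 μT

Each loop contributes B = μ₀IR²/[2(R²+z²)^(3/2)] on the axis, with z measured from that loop.
Loop 1 (z = 0.0688 m): B₁ = 1.39×10⁻⁵ T. Loop 2 (z = 0.2462 m): B₂ = 1.50×10⁻⁶ T.
The fields add: B = B₁ + B₂ = 1.54×10⁻⁵ T.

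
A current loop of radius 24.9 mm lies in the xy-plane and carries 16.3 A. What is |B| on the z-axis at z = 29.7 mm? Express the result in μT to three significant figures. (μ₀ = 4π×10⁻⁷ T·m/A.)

On the axis of a circular loop, B = μ₀IR² / [2(R²+z²)^(3/2)].
R² + z² = (0.0249)² + (0.0297)² = 0.001502 m², and (R²+z²)^(3/2) = 5.82×10⁻⁵ m³.
B = (4π×10⁻⁷ × 16.3 × 0.00062) / (2 × 5.82×10⁻⁵) = 1.09×10⁻⁴ T.

B ≈ 109 μT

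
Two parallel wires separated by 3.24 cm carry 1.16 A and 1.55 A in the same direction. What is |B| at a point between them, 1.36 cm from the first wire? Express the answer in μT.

B ≈ 0.569 μT

Each long wire gives B = μ₀I/(2πd). Distances are d₁ = 0.0136 m and d₂ = 0.0188 m.
B₁ = 1.71×10⁻⁵ T, B₂ = 1.65×10⁻⁵ T.
Between parallel currents the two contributions point in opposite directions, so they subtract. B = |B₁ − B₂| = |1.71×10⁻⁵ − 1.65×10⁻⁵| = 5.69×10⁻⁷ T.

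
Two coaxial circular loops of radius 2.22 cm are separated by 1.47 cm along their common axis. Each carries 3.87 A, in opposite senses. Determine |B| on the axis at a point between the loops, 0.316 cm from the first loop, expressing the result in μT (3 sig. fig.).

Each loop contributes B = μ₀IR²/[2(R²+z²)^(3/2)] on the axis, with z measured from that loop.
Loop 1 (z = 0.00316 m): B₁ = 1.06×10⁻⁴ T. Loop 2 (z = 0.01154 m): B₂ = 7.65×10⁻⁵ T.
The fields oppose: B = |B₁ − B₂| = 2.98×10⁻⁵ T.

B ≈ 29.8 μT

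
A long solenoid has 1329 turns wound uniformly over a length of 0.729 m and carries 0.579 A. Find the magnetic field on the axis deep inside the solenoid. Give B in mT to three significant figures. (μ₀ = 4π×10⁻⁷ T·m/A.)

B ≈ 1.33 mT

Inside a long solenoid, B = μ₀nI with n = 1823 turns/m.
B = 4π×10⁻⁷ × 1823 × 0.579 = 1.33×10⁻³ T.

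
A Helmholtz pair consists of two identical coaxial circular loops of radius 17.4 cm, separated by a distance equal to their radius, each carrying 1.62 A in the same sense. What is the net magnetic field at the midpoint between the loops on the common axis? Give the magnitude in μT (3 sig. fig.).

Each loop contributes B = μ₀IR²/[2(R²+z²)^(3/2)] on the axis, with z measured from that loop.
Loop 1 (z = 0.087 m): B₁ = 4.19×10⁻⁶ T. Loop 2 (z = 0.087 m): B₂ = 4.19×10⁻⁶ T.
The fields add: B = B₁ + B₂ = 8.37×10⁻⁶ T.

B ≈ 8.37 μT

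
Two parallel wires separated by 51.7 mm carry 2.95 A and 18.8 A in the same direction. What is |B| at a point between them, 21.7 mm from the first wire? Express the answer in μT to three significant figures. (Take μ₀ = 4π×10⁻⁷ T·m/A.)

Each long wire gives B = μ₀I/(2πd). Distances are d₁ = 0.0217 m and d₂ = 0.03 m.
B₁ = 2.72×10⁻⁵ T, B₂ = 1.25×10⁻⁴ T.
Between parallel currents the two contributions point in opposite directions, so they subtract. B = |B₁ − B₂| = |2.72×10⁻⁵ − 1.25×10⁻⁴| = 9.81×10⁻⁵ T.

B ≈ 98.1 μT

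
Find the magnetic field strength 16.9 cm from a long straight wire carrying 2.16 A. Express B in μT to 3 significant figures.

B ≈ 2.56 μT

For an infinitely long straight wire, B = μ₀I/(2πd).
B = (4π×10⁻⁷ × 2.16) / (2π × 0.169) = 2.56×10⁻⁶ T.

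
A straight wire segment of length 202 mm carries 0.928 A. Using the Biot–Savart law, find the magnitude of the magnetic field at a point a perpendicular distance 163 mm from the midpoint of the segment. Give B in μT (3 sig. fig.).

For a finite straight segment, B = (μ₀I/4πd)(sinθ₁ + sinθ₂), where θ₁, θ₂ are the angles from the perpendicular to each end.
The perpendicular from the point meets the wire at its midpoint, so each end is L/2 = 0.101 m away along the wire.
sinθ₁ = 0.101/√(0.101²+0.163²) = 0.5267; sinθ₂ = 0.101/√(0.101²+0.163²) = 0.5267.
B = (4π×10⁻⁷ × 0.928) / (4π × 0.163) × (0.5267 + 0.5267) = 6.00×10⁻⁷ T.

B ≈ 0.600 μT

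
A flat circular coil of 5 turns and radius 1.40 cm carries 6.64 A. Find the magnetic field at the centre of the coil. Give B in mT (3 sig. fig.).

For an N-turn flat coil, B = Nμ₀I/(2R) with R = 0.014 m.
B = 5 × 2.98×10⁻⁴ T = 1.49×10⁻³ T.

B ≈ 1.49 mT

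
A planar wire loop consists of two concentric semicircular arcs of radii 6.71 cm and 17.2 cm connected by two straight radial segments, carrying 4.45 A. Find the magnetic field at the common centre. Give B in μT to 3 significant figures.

B ≈ 12.7 μT

The radial connectors point toward the centre, so dl × r̂ = 0 and they contribute nothing.
Each semicircle gives μ₀I/(4R): inner arc 2.08×10⁻⁵ T, outer arc 8.13×10⁻⁶ T.
The two arcs carry current in opposite angular senses, so their fields oppose: B = |2.08×10⁻⁵ − 8.13×10⁻⁶| = 1.27×10⁻⁵ T.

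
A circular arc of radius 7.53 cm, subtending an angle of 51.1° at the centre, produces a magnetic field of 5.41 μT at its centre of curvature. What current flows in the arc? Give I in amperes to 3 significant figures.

For a circular arc, B = μ₀Iφ/(4πR) with φ in radians; here φ = 0.8919 rad.
So I = 4πRB/(μ₀φ) = 4π × 0.0753 × 5.41×10⁻⁶ / (4π×10⁻⁷ × 0.8919) = 4.57 A.

I ≈ 4.57 A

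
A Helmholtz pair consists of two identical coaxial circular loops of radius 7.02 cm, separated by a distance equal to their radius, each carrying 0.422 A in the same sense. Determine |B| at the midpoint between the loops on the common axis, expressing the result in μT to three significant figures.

Each loop contributes B = μ₀IR²/[2(R²+z²)^(3/2)] on the axis, with z measured from that loop.
Loop 1 (z = 0.0351 m): B₁ = 2.70×10⁻⁶ T. Loop 2 (z = 0.0351 m): B₂ = 2.70×10⁻⁶ T.
The fields add: B = B₁ + B₂ = 5.41×10⁻⁶ T.

B ≈ 5.41 μT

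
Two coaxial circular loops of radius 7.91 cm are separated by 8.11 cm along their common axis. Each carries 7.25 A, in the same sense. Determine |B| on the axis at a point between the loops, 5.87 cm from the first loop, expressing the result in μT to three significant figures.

Each loop contributes B = μ₀IR²/[2(R²+z²)^(3/2)] on the axis, with z measured from that loop.
Loop 1 (z = 0.0587 m): B₁ = 2.98×10⁻⁵ T. Loop 2 (z = 0.0224 m): B₂ = 5.13×10⁻⁵ T.
The fields add: B = B₁ + B₂ = 8.11×10⁻⁵ T.

B ≈ 81.1 μT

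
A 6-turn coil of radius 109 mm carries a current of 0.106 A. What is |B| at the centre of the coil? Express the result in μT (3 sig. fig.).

B ≈ 3.67 μT

For an N-turn flat coil, B = Nμ₀I/(2R) with R = 0.109 m.
B = 6 × 6.11×10⁻⁷ T = 3.67×10⁻⁶ T.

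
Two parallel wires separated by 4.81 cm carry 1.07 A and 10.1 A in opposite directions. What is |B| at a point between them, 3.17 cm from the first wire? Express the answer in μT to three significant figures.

B ≈ 130 μT

Each long wire gives B = μ₀I/(2πd). Distances are d₁ = 0.0317 m and d₂ = 0.0164 m.
B₁ = 6.75×10⁻⁶ T, B₂ = 1.23×10⁻⁴ T.
Between antiparallel currents both contributions point the same way, so they add. B = B₁ + B₂ = 6.75×10⁻⁶ + 1.23×10⁻⁴ = 1.30×10⁻⁴ T.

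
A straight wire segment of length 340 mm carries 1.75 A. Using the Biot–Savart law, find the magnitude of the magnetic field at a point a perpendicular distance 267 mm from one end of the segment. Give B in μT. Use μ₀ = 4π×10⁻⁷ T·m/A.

B ≈ 0.515 μT

For a finite straight segment, B = (μ₀I/4πd)(sinθ₁ + sinθ₂), where θ₁, θ₂ are the angles from the perpendicular to each end.
The perpendicular foot is at one end, so the two end-offsets along the wire are 0 and L = 0.34 m.
sinθ₁ = 0/√(0²+0.267²) = 0.0000; sinθ₂ = 0.34/√(0.34²+0.267²) = 0.7865.
B = (4π×10⁻⁷ × 1.75) / (4π × 0.267) × (0.0000 + 0.7865) = 5.15×10⁻⁷ T.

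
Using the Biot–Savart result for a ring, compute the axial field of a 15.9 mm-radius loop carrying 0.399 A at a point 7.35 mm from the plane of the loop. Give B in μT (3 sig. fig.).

B ≈ 11.8 μT

On the axis of a circular loop, B = μ₀IR² / [2(R²+z²)^(3/2)].
R² + z² = (0.0159)² + (0.00735)² = 0.0003068 m², and (R²+z²)^(3/2) = 5.37×10⁻⁶ m³.
B = (4π×10⁻⁷ × 0.399 × 0.0002528) / (2 × 5.37×10⁻⁶) = 1.18×10⁻⁵ T.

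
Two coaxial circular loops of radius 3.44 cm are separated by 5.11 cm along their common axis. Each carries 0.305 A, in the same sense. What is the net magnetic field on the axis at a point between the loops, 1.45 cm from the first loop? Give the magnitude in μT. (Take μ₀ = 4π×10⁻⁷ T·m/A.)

Each loop contributes B = μ₀IR²/[2(R²+z²)^(3/2)] on the axis, with z measured from that loop.
Loop 1 (z = 0.0145 m): B₁ = 4.36×10⁻⁶ T. Loop 2 (z = 0.0366 m): B₂ = 1.79×10⁻⁶ T.
The fields add: B = B₁ + B₂ = 6.15×10⁻⁶ T.

B ≈ 6.15 μT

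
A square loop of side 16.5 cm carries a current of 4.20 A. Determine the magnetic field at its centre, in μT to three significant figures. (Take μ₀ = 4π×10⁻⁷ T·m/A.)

B ≈ 28.8 μT

Each side is a finite straight segment at perpendicular distance d = a/(2 tan(π/4)) = 0.0825 m from the centre, with end-angles ±π/4.
One side contributes B₁ = (μ₀I/4πd)·2 sin(π/4) = 7.20×10⁻⁶ T.
All 4 sides add in the same direction: B = 4 × 7.20×10⁻⁶ = 2.88×10⁻⁵ T.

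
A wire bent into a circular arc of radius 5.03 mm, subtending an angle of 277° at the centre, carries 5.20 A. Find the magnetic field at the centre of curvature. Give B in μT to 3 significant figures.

B ≈ 500 μT

The Biot–Savart field of a circular arc at its centre is B = μ₀Iφ/(4πR), with φ = 4.835 rad.
B = (4π×10⁻⁷ × 5.20 × 4.835) / (4π × 0.00503) = 5.00×10⁻⁴ T.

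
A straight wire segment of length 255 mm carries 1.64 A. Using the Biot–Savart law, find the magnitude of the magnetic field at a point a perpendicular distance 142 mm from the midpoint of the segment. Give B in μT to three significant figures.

For a finite straight segment, B = (μ₀I/4πd)(sinθ₁ + sinθ₂), where θ₁, θ₂ are the angles from the perpendicular to each end.
The perpendicular from the point meets the wire at its midpoint, so each end is L/2 = 0.1275 m away along the wire.
sinθ₁ = 0.1275/√(0.1275²+0.142²) = 0.6681; sinθ₂ = 0.1275/√(0.1275²+0.142²) = 0.6681.
B = (4π×10⁻⁷ × 1.64) / (4π × 0.142) × (0.6681 + 0.6681) = 1.54×10⁻⁶ T.

B ≈ 1.54 μT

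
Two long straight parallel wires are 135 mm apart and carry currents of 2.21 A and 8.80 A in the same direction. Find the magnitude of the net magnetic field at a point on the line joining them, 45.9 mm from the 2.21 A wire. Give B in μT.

Each long wire gives B = μ₀I/(2πd). Distances are d₁ = 0.0459 m and d₂ = 0.0891 m.
B₁ = 9.63×10⁻⁶ T, B₂ = 1.98×10⁻⁵ T.
Between parallel currents the two contributions point in opposite directions, so they subtract. B = |B₁ − B₂| = |9.63×10⁻⁶ − 1.98×10⁻⁵| = 1.01×10⁻⁵ T.

B ≈ 10.1 μT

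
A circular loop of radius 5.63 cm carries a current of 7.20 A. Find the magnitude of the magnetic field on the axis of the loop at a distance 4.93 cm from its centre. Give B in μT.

B ≈ 34.2 μT

On the axis of a circular loop, B = μ₀IR² / [2(R²+z²)^(3/2)].
R² + z² = (0.0563)² + (0.0493)² = 0.0056 m², and (R²+z²)^(3/2) = 4.19×10⁻⁴ m³.
B = (4π×10⁻⁷ × 7.20 × 0.00317) / (2 × 4.19×10⁻⁴) = 3.42×10⁻⁵ T.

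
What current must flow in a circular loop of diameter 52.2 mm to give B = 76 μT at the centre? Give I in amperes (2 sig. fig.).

I ≈ 3.2 A

At the centre of a circular loop B = μ₀I/(2R), so I = 2RB/μ₀.
With R = 0.0261 m, I = 2 × 0.0261 × 7.60×10⁻⁵ / (4π×10⁻⁷) = 3.16 A.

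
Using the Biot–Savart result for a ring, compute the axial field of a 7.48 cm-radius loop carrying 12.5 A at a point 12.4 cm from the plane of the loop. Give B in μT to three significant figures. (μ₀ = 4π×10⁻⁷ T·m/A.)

On the axis of a circular loop, B = μ₀IR² / [2(R²+z²)^(3/2)].
R² + z² = (0.0748)² + (0.124)² = 0.02097 m², and (R²+z²)^(3/2) = 3.04×10⁻³ m³.
B = (4π×10⁻⁷ × 12.5 × 0.005595) / (2 × 3.04×10⁻³) = 1.45×10⁻⁵ T.

B ≈ 14.5 μT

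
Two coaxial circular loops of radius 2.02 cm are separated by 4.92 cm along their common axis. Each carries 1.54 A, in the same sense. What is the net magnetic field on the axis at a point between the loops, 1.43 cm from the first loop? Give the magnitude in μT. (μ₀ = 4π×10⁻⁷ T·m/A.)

Each loop contributes B = μ₀IR²/[2(R²+z²)^(3/2)] on the axis, with z measured from that loop.
Loop 1 (z = 0.0143 m): B₁ = 2.60×10⁻⁵ T. Loop 2 (z = 0.0349 m): B₂ = 6.02×10⁻⁶ T.
The fields add: B = B₁ + B₂ = 3.21×10⁻⁵ T.

B ≈ 32.1 μT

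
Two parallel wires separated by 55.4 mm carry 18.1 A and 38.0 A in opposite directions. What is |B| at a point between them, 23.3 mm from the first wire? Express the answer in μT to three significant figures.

Each long wire gives B = μ₀I/(2πd). Distances are d₁ = 0.0233 m and d₂ = 0.0321 m.
B₁ = 1.55×10⁻⁴ T, B₂ = 2.37×10⁻⁴ T.
Between antiparallel currents both contributions point the same way, so they add. B = B₁ + B₂ = 1.55×10⁻⁴ + 2.37×10⁻⁴ = 3.92×10⁻⁴ T.

B ≈ 392 μT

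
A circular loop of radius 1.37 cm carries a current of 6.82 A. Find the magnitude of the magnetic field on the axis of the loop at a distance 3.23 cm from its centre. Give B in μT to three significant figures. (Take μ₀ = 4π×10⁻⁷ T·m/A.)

On the axis of a circular loop, B = μ₀IR² / [2(R²+z²)^(3/2)].
R² + z² = (0.0137)² + (0.0323)² = 0.001231 m², and (R²+z²)^(3/2) = 4.32×10⁻⁵ m³.
B = (4π×10⁻⁷ × 6.82 × 0.0001877) / (2 × 4.32×10⁻⁵) = 1.86×10⁻⁵ T.

B ≈ 18.6 μT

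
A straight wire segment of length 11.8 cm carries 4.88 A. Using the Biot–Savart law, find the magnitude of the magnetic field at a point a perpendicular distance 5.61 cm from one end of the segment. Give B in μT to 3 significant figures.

For a finite straight segment, B = (μ₀I/4πd)(sinθ₁ + sinθ₂), where θ₁, θ₂ are the angles from the perpendicular to each end.
The perpendicular foot is at one end, so the two end-offsets along the wire are 0 and L = 0.118 m.
sinθ₁ = 0/√(0²+0.0561²) = 0.0000; sinθ₂ = 0.118/√(0.118²+0.0561²) = 0.9031.
B = (4π×10⁻⁷ × 4.88) / (4π × 0.0561) × (0.0000 + 0.9031) = 7.86×10⁻⁶ T.

B ≈ 7.86 μT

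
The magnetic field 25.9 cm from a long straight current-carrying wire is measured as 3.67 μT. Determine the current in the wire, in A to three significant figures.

For a long straight wire B = μ₀I/(2πd), so I = 2πdB/μ₀.
I = 2π × 0.259 × 3.67×10⁻⁶ / (4π×10⁻⁷) = 4.75 A.

I ≈ 4.75 A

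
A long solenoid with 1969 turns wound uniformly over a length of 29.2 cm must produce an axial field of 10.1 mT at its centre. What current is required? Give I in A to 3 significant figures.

Inside a long solenoid B = μ₀nI with n = 6743 m⁻¹, so I = B/(μ₀n).
I = 1.01×10⁻² / (4π×10⁻⁷ × 6743) = 1.19 A.

I ≈ 1.19 A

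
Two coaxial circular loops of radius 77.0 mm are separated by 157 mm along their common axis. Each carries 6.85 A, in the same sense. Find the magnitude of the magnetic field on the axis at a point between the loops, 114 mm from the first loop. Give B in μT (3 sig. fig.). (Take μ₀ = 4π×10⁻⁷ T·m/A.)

Each loop contributes B = μ₀IR²/[2(R²+z²)^(3/2)] on the axis, with z measured from that loop.
Loop 1 (z = 0.114 m): B₁ = 9.80×10⁻⁶ T. Loop 2 (z = 0.043 m): B₂ = 3.72×10⁻⁵ T.
The fields add: B = B₁ + B₂ = 4.70×10⁻⁵ T.

B ≈ 47.0 μT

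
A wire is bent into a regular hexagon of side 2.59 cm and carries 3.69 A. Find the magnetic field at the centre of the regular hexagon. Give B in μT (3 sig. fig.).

Each side is a finite straight segment at perpendicular distance d = a/(2 tan(π/6)) = 0.02243 m from the centre, with end-angles ±π/6.
One side contributes B₁ = (μ₀I/4πd)·2 sin(π/6) = 1.65×10⁻⁵ T.
All 6 sides add in the same direction: B = 6 × 1.65×10⁻⁵ = 9.87×10⁻⁵ T.

B ≈ 98.7 μT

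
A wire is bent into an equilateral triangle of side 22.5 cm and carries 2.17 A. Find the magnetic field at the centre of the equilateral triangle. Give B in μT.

B ≈ 17.4 μT

Each side is a finite straight segment at perpendicular distance d = a/(2 tan(π/3)) = 0.06495 m from the centre, with end-angles ±π/3.
One side contributes B₁ = (μ₀I/4πd)·2 sin(π/3) = 5.79×10⁻⁶ T.
All 3 sides add in the same direction: B = 3 × 5.79×10⁻⁶ = 1.74×10⁻⁵ T.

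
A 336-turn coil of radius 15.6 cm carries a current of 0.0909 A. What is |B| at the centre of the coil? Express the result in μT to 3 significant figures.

For an N-turn flat coil, B = Nμ₀I/(2R) with R = 0.156 m.
B = 336 × 3.66×10⁻⁷ T = 1.23×10⁻⁴ T.

B ≈ 123 μT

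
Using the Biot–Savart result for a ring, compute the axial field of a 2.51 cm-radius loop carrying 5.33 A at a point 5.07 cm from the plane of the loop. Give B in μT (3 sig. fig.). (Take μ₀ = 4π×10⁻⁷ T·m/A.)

B ≈ 11.7 μT

On the axis of a circular loop, B = μ₀IR² / [2(R²+z²)^(3/2)].
R² + z² = (0.0251)² + (0.0507)² = 0.003201 m², and (R²+z²)^(3/2) = 1.81×10⁻⁴ m³.
B = (4π×10⁻⁷ × 5.33 × 0.00063) / (2 × 1.81×10⁻⁴) = 1.17×10⁻⁵ T.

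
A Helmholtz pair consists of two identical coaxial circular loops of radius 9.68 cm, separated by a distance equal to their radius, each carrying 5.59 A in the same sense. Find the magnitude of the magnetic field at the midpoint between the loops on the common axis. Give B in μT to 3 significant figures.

B ≈ 51.9 μT

Each loop contributes B = μ₀IR²/[2(R²+z²)^(3/2)] on the axis, with z measured from that loop.
Loop 1 (z = 0.0484 m): B₁ = 2.60×10⁻⁵ T. Loop 2 (z = 0.0484 m): B₂ = 2.60×10⁻⁵ T.
The fields add: B = B₁ + B₂ = 5.19×10⁻⁵ T.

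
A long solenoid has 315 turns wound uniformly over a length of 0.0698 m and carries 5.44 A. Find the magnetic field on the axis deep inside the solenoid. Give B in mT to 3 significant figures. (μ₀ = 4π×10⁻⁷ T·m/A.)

B ≈ 30.9 mT

Inside a long solenoid, B = μ₀nI with n = 4513 turns/m.
B = 4π×10⁻⁷ × 4513 × 5.44 = 3.09×10⁻² T.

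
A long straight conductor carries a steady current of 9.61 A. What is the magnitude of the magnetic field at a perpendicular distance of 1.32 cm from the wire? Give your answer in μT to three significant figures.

For an infinitely long straight wire, B = μ₀I/(2πd).
B = (4π×10⁻⁷ × 9.61) / (2π × 0.0132) = 1.46×10⁻⁴ T.

B ≈ 146 μT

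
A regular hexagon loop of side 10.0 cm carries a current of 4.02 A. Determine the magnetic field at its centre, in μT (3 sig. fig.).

Each side is a finite straight segment at perpendicular distance d = a/(2 tan(π/6)) = 0.0866 m from the centre, with end-angles ±π/6.
One side contributes B₁ = (μ₀I/4πd)·2 sin(π/6) = 4.64×10⁻⁶ T.
All 6 sides add in the same direction: B = 6 × 4.64×10⁻⁶ = 2.79×10⁻⁵ T.

B ≈ 27.9 μT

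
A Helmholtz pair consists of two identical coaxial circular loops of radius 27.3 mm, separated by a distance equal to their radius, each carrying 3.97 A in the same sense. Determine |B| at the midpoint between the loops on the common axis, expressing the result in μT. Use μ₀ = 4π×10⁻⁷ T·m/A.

Each loop contributes B = μ₀IR²/[2(R²+z²)^(3/2)] on the axis, with z measured from that loop.
Loop 1 (z = 0.01365 m): B₁ = 6.54×10⁻⁵ T. Loop 2 (z = 0.01365 m): B₂ = 6.54×10⁻⁵ T.
The fields add: B = B₁ + B₂ = 1.31×10⁻⁴ T.

B ≈ 131 μT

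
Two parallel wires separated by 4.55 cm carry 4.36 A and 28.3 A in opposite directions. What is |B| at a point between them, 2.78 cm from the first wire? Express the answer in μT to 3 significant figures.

Each long wire gives B = μ₀I/(2πd). Distances are d₁ = 0.0278 m and d₂ = 0.0177 m.
B₁ = 3.14×10⁻⁵ T, B₂ = 3.20×10⁻⁴ T.
Between antiparallel currents both contributions point the same way, so they add. B = B₁ + B₂ = 3.14×10⁻⁵ + 3.20×10⁻⁴ = 3.51×10⁻⁴ T.

B ≈ 351 μT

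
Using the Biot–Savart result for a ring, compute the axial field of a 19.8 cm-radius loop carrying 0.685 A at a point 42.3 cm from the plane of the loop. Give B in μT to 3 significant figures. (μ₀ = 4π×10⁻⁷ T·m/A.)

On the axis of a circular loop, B = μ₀IR² / [2(R²+z²)^(3/2)].
R² + z² = (0.198)² + (0.423)² = 0.2181 m², and (R²+z²)^(3/2) = 0.102 m³.
B = (4π×10⁻⁷ × 0.685 × 0.0392) / (2 × 0.102) = 1.66×10⁻⁷ T.

B ≈ 0.166 μT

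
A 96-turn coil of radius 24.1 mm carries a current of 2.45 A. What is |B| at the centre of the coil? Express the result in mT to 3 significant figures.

For an N-turn flat coil, B = Nμ₀I/(2R) with R = 0.0241 m.
B = 96 × 6.39×10⁻⁵ T = 6.13×10⁻³ T.

B ≈ 6.13 mT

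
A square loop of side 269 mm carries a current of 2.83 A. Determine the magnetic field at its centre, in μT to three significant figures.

B ≈ 11.9 μT

Each side is a finite straight segment at perpendicular distance d = a/(2 tan(π/4)) = 0.1345 m from the centre, with end-angles ±π/4.
One side contributes B₁ = (μ₀I/4πd)·2 sin(π/4) = 2.98×10⁻⁶ T.
All 4 sides add in the same direction: B = 4 × 2.98×10⁻⁶ = 1.19×10⁻⁵ T.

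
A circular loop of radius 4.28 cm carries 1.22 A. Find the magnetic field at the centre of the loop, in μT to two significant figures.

At the centre of a circular loop the Biot–Savart law gives B = μ₀I/(2R).
B = (4π×10⁻⁷ × 1.22) / (2 × 0.0428) = 1.79×10⁻⁵ T.

B ≈ 18 μT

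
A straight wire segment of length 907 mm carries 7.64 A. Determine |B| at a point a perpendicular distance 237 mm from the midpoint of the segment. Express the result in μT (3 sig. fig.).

For a finite straight segment, B = (μ₀I/4πd)(sinθ₁ + sinθ₂), where θ₁, θ₂ are the angles from the perpendicular to each end.
The perpendicular from the point meets the wire at its midpoint, so each end is L/2 = 0.4535 m away along the wire.
sinθ₁ = 0.4535/√(0.4535²+0.237²) = 0.8863; sinθ₂ = 0.4535/√(0.4535²+0.237²) = 0.8863.
B = (4π×10⁻⁷ × 7.64) / (4π × 0.237) × (0.8863 + 0.8863) = 5.71×10⁻⁶ T.

B ≈ 5.71 μT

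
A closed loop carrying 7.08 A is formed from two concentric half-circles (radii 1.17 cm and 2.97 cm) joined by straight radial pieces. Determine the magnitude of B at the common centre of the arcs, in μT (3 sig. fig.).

B ≈ 115 μT

The radial connectors point toward the centre, so dl × r̂ = 0 and they contribute nothing.
Each semicircle gives μ₀I/(4R): inner arc 1.90×10⁻⁴ T, outer arc 7.49×10⁻⁵ T.
The two arcs carry current in opposite angular senses, so their fields oppose: B = |1.90×10⁻⁴ − 7.49×10⁻⁵| = 1.15×10⁻⁴ T.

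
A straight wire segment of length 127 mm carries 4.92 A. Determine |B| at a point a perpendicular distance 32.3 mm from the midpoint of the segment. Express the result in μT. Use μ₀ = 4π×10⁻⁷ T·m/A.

B ≈ 27.2 μT

For a finite straight segment, B = (μ₀I/4πd)(sinθ₁ + sinθ₂), where θ₁, θ₂ are the angles from the perpendicular to each end.
The perpendicular from the point meets the wire at its midpoint, so each end is L/2 = 0.0635 m away along the wire.
sinθ₁ = 0.0635/√(0.0635²+0.0323²) = 0.8913; sinθ₂ = 0.0635/√(0.0635²+0.0323²) = 0.8913.
B = (4π×10⁻⁷ × 4.92) / (4π × 0.0323) × (0.8913 + 0.8913) = 2.72×10⁻⁵ T.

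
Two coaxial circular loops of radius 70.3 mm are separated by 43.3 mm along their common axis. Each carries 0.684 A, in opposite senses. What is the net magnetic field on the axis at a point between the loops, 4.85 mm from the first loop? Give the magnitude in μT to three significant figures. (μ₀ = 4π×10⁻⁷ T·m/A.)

B ≈ 1.94 μT

Each loop contributes B = μ₀IR²/[2(R²+z²)^(3/2)] on the axis, with z measured from that loop.
Loop 1 (z = 0.00485 m): B₁ = 6.07×10⁻⁶ T. Loop 2 (z = 0.03845 m): B₂ = 4.13×10⁻⁶ T.
The fields oppose: B = |B₁ − B₂| = 1.94×10⁻⁶ T.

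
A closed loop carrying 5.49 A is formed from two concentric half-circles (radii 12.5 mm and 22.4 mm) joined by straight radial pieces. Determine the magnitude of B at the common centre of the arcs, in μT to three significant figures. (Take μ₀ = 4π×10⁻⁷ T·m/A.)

The radial connectors point toward the centre, so dl × r̂ = 0 and they contribute nothing.
Each semicircle gives μ₀I/(4R): inner arc 1.38×10⁻⁴ T, outer arc 7.70×10⁻⁵ T.
The two arcs carry current in opposite angular senses, so their fields oppose: B = |1.38×10⁻⁴ − 7.70×10⁻⁵| = 6.10×10⁻⁵ T.

B ≈ 61.0 μT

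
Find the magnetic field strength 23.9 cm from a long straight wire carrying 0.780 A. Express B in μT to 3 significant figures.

B ≈ 0.653 μT

For an infinitely long straight wire, B = μ₀I/(2πd).
B = (4π×10⁻⁷ × 0.780) / (2π × 0.239) = 6.53×10⁻⁷ T.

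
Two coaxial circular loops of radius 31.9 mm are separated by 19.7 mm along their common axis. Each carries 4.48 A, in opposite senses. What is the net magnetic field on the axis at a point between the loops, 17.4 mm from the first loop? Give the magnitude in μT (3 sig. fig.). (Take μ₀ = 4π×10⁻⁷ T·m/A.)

B ≈ 27.9 μT

Each loop contributes B = μ₀IR²/[2(R²+z²)^(3/2)] on the axis, with z measured from that loop.
Loop 1 (z = 0.0174 m): B₁ = 5.97×10⁻⁵ T. Loop 2 (z = 0.0023 m): B₂ = 8.76×10⁻⁵ T.
The fields oppose: B = |B₁ − B₂| = 2.79×10⁻⁵ T.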